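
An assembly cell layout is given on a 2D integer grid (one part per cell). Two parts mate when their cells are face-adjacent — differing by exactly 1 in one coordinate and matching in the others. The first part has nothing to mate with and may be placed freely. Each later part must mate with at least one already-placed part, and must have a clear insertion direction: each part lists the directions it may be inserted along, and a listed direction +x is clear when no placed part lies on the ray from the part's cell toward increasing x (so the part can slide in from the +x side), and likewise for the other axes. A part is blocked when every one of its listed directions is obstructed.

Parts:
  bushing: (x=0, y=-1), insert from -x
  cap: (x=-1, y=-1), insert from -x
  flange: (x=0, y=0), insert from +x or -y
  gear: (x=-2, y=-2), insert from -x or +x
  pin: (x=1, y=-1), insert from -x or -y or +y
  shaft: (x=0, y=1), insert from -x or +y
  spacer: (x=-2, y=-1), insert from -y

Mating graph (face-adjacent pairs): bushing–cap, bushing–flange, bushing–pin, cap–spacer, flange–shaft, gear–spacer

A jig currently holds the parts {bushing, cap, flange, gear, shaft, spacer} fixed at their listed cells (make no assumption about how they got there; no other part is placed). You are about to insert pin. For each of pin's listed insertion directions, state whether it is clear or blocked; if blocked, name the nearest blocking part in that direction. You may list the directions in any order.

-x: nearest on ray is bushing@(0, -1) ⇒ blocked
-y: ray from pin(1, -1) has no placed part ⇒ clear
+y: ray from pin(1, -1) has no placed part ⇒ clear

+y: clear; -x: blocked by bushing; -y: clear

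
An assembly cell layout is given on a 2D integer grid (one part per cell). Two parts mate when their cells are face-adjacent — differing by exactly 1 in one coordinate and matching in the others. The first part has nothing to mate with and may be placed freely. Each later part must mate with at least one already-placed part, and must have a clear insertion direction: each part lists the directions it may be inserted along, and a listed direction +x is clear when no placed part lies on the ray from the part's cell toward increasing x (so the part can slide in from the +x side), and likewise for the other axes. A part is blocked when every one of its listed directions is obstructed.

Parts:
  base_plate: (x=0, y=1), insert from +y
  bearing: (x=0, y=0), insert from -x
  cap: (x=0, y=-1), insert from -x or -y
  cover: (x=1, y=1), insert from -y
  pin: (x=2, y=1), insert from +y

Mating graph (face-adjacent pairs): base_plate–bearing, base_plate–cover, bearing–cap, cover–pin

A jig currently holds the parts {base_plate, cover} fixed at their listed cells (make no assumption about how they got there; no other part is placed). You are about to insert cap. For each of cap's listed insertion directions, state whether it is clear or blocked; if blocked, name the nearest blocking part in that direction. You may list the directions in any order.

-x: ray from cap(0, -1) has no placed part ⇒ clear
-y: ray from cap(0, -1) has no placed part ⇒ clear

-x: clear; -y: clear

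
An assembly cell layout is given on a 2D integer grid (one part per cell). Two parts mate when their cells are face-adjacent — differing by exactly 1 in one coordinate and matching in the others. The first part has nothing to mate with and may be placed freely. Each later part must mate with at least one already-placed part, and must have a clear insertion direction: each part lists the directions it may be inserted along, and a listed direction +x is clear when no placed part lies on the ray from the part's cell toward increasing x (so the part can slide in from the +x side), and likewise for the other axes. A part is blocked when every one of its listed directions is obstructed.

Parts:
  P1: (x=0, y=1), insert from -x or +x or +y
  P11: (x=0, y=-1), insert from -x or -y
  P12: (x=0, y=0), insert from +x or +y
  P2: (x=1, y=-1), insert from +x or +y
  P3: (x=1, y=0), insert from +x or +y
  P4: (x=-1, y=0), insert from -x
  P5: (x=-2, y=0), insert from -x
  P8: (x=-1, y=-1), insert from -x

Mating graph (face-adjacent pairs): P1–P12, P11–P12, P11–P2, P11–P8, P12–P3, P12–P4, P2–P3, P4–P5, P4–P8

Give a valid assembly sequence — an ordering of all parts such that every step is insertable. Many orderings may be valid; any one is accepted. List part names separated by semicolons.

1. P11@(0, -1) [-x clear] — {P11}
2. P12@(0, 0) [+x clear] — {P11, P12}
3. P4@(-1, 0) [-x clear] — {P11, P12, P4}
4. P3@(1, 0) [+x clear] — {P11, P12, P3, P4}
5. P2@(1, -1) [+x clear] — {P11, P12, P2, P3, P4}
6. P1@(0, 1) [-x clear] — {P1, P11, P12, P2, P3, P4}
7. P5@(-2, 0) [-x clear] — {P1, P11, P12, P2, P3, P4, P5}
8. P8@(-1, -1) [-x clear] — {P1, P11, P12, P2, P3, P4, P5, P8}

P11; P12; P4; P3; P2; P1; P5; P8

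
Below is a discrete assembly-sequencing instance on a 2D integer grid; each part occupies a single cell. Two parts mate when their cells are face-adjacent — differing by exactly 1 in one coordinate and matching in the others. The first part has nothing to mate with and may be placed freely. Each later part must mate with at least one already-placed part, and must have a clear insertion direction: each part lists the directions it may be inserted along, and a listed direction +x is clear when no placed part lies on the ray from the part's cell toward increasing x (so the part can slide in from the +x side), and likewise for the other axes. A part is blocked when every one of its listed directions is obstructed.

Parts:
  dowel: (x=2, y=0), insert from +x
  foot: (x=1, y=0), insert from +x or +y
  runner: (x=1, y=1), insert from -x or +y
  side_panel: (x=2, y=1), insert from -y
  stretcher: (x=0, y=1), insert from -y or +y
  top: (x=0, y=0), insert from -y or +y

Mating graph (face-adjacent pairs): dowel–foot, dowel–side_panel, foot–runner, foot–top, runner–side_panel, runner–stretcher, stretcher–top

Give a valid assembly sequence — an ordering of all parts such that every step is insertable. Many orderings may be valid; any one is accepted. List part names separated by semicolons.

side_panel; dowel; foot; runner; stretcher; top

1. side_panel@(2, 1) [-y clear] — {side_panel}
2. dowel@(2, 0) [+x clear] — {dowel, side_panel}
3. foot@(1, 0) [+y clear] — {dowel, foot, side_panel}
4. runner@(1, 1) [-x clear] — {dowel, foot, runner, side_panel}
5. stretcher@(0, 1) [-y clear] — {dowel, foot, runner, side_panel, stretcher}
6. top@(0, 0) [-y clear] — {dowel, foot, runner, side_panel, stretcher, top}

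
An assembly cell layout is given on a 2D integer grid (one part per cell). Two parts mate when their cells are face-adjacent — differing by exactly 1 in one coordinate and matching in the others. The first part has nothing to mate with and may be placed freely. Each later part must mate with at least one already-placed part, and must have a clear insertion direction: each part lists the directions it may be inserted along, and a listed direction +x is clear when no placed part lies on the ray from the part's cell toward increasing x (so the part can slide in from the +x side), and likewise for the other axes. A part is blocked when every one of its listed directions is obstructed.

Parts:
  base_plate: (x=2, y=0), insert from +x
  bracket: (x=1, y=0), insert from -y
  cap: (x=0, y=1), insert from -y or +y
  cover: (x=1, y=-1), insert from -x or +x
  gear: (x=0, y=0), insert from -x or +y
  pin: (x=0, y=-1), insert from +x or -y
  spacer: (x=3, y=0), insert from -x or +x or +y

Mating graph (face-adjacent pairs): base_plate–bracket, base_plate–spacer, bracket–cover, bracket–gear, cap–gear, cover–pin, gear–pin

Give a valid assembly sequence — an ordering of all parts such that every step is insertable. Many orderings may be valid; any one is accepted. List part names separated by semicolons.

base_plate; spacer; bracket; cover; gear; cap; pin

1. base_plate@(2, 0) [+x clear] — {base_plate}
2. spacer@(3, 0) [+x clear] — {base_plate, spacer}
3. bracket@(1, 0) [-y clear] — {base_plate, bracket, spacer}
4. cover@(1, -1) [-x clear] — {base_plate, bracket, cover, spacer}
5. gear@(0, 0) [-x clear] — {base_plate, bracket, cover, gear, spacer}
6. cap@(0, 1) [+y clear] — {base_plate, bracket, cap, cover, gear, spacer}
7. pin@(0, -1) [-y clear] — {base_plate, bracket, cap, cover, gear, pin, spacer}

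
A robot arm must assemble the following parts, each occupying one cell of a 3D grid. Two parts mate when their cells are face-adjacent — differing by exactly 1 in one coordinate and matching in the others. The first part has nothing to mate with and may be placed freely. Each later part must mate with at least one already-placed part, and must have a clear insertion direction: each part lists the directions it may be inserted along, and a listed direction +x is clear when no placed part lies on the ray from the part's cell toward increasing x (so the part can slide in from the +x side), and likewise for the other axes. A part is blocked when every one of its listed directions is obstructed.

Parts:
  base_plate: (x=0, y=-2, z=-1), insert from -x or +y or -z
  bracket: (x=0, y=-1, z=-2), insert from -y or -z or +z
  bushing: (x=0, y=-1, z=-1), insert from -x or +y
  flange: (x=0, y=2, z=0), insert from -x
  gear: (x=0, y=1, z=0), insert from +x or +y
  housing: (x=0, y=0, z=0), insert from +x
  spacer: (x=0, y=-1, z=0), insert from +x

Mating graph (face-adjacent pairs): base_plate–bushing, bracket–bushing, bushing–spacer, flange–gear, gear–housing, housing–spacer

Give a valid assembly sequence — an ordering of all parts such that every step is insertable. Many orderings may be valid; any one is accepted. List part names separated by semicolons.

bracket; bushing; base_plate; spacer; housing; gear; flange

1. bracket@(0, -1, -2) [-y clear] — {bracket}
2. bushing@(0, -1, -1) [-x clear] — {bracket, bushing}
3. base_plate@(0, -2, -1) [-x clear] — {base_plate, bracket, bushing}
4. spacer@(0, -1, 0) [+x clear] — {base_plate, bracket, bushing, spacer}
5. housing@(0, 0, 0) [+x clear] — {base_plate, bracket, bushing, housing, spacer}
6. gear@(0, 1, 0) [+x clear] — {base_plate, bracket, bushing, gear, housing, spacer}
7. flange@(0, 2, 0) [-x clear] — {base_plate, bracket, bushing, flange, gear, housing, spacer}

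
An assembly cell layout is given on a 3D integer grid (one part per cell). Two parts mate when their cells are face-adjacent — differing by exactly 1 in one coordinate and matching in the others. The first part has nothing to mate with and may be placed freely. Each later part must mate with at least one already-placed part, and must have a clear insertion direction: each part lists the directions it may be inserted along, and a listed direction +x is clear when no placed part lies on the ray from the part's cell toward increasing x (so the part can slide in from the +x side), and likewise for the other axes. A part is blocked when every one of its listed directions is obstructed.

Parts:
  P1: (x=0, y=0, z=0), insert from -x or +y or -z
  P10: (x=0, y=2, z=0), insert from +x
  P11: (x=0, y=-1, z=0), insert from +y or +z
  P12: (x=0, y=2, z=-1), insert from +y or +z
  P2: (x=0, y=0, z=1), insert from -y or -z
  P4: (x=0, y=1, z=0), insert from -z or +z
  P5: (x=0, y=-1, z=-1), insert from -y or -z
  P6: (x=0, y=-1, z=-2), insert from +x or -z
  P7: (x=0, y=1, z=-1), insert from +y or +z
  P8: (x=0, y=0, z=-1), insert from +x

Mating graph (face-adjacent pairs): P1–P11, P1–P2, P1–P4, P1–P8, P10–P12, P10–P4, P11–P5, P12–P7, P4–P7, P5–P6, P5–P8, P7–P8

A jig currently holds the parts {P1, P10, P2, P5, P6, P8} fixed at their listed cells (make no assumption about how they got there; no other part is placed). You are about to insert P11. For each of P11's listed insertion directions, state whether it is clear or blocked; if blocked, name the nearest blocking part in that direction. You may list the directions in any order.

+y: nearest on ray is P1@(0, 0, 0) ⇒ blocked
+z: ray from P11(0, -1, 0) has no placed part ⇒ clear

+y: blocked by P1; +z: clear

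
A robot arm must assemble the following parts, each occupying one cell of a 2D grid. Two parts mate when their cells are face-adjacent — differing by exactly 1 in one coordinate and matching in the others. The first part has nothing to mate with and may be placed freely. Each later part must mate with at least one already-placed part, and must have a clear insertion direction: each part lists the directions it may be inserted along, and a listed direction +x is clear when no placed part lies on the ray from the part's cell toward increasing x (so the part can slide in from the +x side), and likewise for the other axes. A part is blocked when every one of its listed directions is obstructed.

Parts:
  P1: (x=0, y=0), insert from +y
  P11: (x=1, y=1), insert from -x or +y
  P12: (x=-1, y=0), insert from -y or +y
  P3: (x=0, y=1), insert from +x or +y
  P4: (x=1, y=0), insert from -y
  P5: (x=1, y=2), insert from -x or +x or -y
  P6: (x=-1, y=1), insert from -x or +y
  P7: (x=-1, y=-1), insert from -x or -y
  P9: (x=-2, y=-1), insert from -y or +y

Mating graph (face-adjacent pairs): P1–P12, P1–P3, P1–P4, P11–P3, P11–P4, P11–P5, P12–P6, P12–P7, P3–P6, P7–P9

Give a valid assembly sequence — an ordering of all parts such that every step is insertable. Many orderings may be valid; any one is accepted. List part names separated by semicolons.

P11; P4; P1; P3; P12; P7; P9; P5; P6

1. P11@(1, 1) [-x clear] — {P11}
2. P4@(1, 0) [-y clear] — {P11, P4}
3. P1@(0, 0) [+y clear] — {P1, P11, P4}
4. P3@(0, 1) [+y clear] — {P1, P11, P3, P4}
5. P12@(-1, 0) [-y clear] — {P1, P11, P12, P3, P4}
6. P7@(-1, -1) [-x clear] — {P1, P11, P12, P3, P4, P7}
7. P9@(-2, -1) [-y clear] — {P1, P11, P12, P3, P4, P7, P9}
8. P5@(1, 2) [-x clear] — {P1, P11, P12, P3, P4, P5, P7, P9}
9. P6@(-1, 1) [-x clear] — {P1, P11, P12, P3, P4, P5, P6, P7, P9}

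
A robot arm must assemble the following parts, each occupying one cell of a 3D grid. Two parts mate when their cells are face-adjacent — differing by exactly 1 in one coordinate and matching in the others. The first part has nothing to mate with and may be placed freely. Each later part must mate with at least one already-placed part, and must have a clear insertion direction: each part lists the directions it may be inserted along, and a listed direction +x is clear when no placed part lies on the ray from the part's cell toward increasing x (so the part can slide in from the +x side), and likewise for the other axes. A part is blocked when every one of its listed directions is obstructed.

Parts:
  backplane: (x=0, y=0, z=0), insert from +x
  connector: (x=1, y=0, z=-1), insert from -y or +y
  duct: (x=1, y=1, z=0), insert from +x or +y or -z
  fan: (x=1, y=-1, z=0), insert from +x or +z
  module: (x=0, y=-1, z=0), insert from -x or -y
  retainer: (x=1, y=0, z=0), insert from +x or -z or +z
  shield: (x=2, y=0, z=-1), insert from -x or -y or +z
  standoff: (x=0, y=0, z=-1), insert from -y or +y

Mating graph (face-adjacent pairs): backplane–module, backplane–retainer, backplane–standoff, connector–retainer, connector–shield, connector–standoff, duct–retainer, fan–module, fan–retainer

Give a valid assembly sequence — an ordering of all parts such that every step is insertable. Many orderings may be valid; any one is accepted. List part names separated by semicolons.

1. backplane@(0, 0, 0) [+x clear] — {backplane}
2. retainer@(1, 0, 0) [+x clear] — {backplane, retainer}
3. fan@(1, -1, 0) [+x clear] — {backplane, fan, retainer}
4. duct@(1, 1, 0) [+x clear] — {backplane, duct, fan, retainer}
5. connector@(1, 0, -1) [-y clear] — {backplane, connector, duct, fan, retainer}
6. shield@(2, 0, -1) [-y clear] — {backplane, connector, duct, fan, retainer, shield}
7. standoff@(0, 0, -1) [-y clear] — {backplane, connector, duct, fan, retainer, shield, standoff}
8. module@(0, -1, 0) [-x clear] — {backplane, connector, duct, fan, module, retainer, shield, standoff}

backplane; retainer; fan; duct; connector; shield; standoff; module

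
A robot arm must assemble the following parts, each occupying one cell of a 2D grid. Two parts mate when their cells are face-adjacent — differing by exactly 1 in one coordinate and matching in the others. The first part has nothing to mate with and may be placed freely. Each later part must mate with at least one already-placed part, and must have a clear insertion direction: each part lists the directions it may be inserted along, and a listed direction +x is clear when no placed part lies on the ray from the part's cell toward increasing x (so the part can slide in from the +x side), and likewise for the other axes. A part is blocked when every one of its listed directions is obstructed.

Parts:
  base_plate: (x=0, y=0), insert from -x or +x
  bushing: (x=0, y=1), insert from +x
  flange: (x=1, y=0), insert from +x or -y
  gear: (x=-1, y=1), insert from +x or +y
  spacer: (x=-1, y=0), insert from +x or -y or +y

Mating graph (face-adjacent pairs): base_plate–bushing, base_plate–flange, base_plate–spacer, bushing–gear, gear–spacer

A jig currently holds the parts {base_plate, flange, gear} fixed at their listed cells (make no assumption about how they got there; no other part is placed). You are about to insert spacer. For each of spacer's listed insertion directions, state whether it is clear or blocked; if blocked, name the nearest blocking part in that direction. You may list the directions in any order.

+x: blocked by base_plate; +y: blocked by gear; -y: clear

+x: nearest on ray is base_plate@(0, 0) ⇒ blocked
-y: ray from spacer(-1, 0) has no placed part ⇒ clear
+y: nearest on ray is gear@(-1, 1) ⇒ blocked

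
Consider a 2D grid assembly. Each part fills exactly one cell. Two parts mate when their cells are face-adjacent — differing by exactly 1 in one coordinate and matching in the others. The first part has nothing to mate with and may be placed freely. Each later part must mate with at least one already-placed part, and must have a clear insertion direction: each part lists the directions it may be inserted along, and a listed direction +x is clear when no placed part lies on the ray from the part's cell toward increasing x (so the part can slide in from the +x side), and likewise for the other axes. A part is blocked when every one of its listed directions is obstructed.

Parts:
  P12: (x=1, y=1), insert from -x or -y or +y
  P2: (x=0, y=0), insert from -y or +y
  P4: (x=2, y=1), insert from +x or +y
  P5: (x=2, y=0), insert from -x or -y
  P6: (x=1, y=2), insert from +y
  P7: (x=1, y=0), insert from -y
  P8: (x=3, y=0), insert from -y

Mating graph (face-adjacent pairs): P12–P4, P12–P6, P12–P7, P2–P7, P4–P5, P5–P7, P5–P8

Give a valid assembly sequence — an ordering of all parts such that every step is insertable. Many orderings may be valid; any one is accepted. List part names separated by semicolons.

1. P5@(2, 0) [-x clear] — {P5}
2. P4@(2, 1) [+x clear] — {P4, P5}
3. P12@(1, 1) [-x clear] — {P12, P4, P5}
4. P6@(1, 2) [+y clear] — {P12, P4, P5, P6}
5. P7@(1, 0) [-y clear] — {P12, P4, P5, P6, P7}
6. P2@(0, 0) [-y clear] — {P12, P2, P4, P5, P6, P7}
7. P8@(3, 0) [-y clear] — {P12, P2, P4, P5, P6, P7, P8}

P5; P4; P12; P6; P7; P2; P8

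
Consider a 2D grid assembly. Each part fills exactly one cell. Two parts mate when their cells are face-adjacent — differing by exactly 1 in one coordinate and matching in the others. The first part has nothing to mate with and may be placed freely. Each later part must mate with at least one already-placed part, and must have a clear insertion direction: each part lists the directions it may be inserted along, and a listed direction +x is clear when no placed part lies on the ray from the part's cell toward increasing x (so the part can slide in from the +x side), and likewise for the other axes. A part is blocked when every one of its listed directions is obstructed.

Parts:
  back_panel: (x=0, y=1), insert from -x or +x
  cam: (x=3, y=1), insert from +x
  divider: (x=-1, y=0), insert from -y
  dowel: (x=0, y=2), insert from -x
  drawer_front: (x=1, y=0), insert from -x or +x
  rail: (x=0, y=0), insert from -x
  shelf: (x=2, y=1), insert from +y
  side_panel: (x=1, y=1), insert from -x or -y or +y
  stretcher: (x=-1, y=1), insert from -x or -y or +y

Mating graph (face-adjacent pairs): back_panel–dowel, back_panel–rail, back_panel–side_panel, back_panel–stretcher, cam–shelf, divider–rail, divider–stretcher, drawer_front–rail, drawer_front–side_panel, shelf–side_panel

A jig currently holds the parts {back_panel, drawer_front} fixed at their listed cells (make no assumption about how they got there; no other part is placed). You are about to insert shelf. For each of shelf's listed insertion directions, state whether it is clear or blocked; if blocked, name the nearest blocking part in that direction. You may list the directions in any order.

+y: ray from shelf(2, 1) has no placed part ⇒ clear

+y: clear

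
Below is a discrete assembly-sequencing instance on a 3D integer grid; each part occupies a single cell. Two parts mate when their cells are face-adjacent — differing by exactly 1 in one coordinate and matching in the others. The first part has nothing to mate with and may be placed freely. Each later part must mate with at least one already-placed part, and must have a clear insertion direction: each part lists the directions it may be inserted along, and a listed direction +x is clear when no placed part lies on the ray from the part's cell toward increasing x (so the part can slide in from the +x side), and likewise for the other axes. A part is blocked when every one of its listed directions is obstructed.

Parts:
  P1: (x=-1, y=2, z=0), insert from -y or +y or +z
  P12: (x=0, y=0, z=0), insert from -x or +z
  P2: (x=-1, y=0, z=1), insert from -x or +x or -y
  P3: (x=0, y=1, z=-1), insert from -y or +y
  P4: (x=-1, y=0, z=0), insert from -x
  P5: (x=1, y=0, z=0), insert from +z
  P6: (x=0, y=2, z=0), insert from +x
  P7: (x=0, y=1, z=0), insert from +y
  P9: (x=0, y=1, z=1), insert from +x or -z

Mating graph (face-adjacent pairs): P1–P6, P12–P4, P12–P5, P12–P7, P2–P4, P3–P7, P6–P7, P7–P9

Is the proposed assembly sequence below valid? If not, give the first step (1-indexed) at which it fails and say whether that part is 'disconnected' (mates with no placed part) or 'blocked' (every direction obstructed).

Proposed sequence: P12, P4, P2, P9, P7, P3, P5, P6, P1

Invalid at step 4 (disconnected)

1. P12@(0, 0, 0) [-x clear] — {P12}
2. P4@(-1, 0, 0) [-x clear] — {P12, P4}
3. P2@(-1, 0, 1) [-x clear] — {P12, P2, P4}
4. P9@(0, 1, 1) — no placed neighbour ⇒ disconnected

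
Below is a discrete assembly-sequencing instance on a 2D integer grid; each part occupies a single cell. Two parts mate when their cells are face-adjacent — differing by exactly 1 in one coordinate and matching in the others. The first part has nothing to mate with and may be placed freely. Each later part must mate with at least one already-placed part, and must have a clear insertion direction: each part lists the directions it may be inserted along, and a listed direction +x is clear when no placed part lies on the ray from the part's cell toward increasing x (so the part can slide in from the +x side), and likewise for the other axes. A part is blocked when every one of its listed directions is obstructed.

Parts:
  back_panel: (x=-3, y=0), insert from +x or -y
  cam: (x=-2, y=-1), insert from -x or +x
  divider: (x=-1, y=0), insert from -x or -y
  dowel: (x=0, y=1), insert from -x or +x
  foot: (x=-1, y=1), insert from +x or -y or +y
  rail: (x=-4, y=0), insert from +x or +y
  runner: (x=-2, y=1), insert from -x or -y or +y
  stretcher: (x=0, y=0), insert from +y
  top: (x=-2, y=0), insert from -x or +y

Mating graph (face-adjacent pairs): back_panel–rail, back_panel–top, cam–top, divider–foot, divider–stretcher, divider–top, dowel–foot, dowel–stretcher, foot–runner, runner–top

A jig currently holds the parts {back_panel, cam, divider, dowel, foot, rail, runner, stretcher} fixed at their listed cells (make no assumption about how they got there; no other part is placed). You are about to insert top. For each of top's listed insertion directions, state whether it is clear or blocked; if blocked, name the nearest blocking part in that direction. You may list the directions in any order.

+y: blocked by runner; -x: blocked by back_panel

-x: nearest on ray is back_panel@(-3, 0) ⇒ blocked
+y: nearest on ray is runner@(-2, 1) ⇒ blocked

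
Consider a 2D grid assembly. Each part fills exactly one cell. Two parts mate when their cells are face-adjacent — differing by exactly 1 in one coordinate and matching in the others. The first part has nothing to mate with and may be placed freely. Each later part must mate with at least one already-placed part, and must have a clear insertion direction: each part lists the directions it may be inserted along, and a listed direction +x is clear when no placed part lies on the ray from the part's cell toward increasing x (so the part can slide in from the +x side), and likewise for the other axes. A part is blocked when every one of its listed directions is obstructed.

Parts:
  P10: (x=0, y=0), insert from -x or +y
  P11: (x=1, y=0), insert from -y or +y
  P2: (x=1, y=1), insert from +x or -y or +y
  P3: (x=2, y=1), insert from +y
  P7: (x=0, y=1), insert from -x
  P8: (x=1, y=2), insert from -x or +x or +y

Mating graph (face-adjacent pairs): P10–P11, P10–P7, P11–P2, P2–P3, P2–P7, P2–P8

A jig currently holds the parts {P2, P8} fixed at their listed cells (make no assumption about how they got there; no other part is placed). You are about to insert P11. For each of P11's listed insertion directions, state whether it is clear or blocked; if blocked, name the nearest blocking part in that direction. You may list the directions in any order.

+y: blocked by P2; -y: clear

-y: ray from P11(1, 0) has no placed part ⇒ clear
+y: nearest on ray is P2@(1, 1) ⇒ blocked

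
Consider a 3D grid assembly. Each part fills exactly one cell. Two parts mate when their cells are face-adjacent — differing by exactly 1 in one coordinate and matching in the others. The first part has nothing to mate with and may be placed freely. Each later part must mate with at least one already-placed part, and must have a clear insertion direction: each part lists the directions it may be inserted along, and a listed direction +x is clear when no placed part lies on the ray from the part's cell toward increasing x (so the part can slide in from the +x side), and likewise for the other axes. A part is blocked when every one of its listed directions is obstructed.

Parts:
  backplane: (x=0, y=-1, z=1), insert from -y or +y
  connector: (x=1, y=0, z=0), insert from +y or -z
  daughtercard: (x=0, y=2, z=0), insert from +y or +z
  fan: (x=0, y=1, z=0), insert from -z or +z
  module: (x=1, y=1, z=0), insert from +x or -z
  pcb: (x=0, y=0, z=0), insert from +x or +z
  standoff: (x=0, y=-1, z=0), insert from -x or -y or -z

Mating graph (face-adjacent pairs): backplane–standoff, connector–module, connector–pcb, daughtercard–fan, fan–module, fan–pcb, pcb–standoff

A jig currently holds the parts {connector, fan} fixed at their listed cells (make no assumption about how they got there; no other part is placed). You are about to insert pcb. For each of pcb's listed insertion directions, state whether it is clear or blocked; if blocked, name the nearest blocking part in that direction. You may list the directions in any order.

+x: blocked by connector; +z: clear

+x: nearest on ray is connector@(1, 0, 0) ⇒ blocked
+z: ray from pcb(0, 0, 0) has no placed part ⇒ clear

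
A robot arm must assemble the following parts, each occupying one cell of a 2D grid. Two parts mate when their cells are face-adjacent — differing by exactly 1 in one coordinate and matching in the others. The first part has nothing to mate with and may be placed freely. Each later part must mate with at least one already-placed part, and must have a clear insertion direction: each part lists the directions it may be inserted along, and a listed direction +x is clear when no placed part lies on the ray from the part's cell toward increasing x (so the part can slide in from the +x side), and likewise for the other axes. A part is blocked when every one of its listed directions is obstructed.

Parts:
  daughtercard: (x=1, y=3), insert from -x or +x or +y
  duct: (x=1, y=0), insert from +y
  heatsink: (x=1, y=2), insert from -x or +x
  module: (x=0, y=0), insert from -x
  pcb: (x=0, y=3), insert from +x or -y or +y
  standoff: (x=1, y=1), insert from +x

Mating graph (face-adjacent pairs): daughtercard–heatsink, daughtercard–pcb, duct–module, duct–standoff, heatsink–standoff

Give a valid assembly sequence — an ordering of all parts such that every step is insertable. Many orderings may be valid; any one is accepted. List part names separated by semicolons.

module; duct; standoff; heatsink; daughtercard; pcb

1. module@(0, 0) [-x clear] — {module}
2. duct@(1, 0) [+y clear] — {duct, module}
3. standoff@(1, 1) [+x clear] — {duct, module, standoff}
4. heatsink@(1, 2) [-x clear] — {duct, heatsink, module, standoff}
5. daughtercard@(1, 3) [-x clear] — {daughtercard, duct, heatsink, module, standoff}
6. pcb@(0, 3) [+y clear] — {daughtercard, duct, heatsink, module, pcb, standoff}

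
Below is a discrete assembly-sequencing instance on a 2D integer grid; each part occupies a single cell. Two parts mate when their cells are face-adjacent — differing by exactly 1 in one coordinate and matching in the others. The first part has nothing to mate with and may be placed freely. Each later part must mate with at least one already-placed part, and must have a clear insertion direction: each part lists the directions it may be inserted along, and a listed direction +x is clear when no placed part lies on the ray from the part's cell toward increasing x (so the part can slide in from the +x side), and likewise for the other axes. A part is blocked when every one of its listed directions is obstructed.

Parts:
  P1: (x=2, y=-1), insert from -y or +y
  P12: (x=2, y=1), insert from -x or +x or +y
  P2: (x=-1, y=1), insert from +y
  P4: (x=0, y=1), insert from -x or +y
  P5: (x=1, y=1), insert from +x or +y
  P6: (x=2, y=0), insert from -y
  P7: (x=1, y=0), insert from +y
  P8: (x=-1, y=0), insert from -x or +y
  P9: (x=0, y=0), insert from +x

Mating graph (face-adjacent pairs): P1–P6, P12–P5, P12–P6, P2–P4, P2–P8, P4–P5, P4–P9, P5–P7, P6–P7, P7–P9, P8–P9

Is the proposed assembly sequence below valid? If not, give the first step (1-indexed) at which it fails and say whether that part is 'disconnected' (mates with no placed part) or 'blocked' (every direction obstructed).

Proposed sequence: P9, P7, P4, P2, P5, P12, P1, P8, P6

1. P9@(0, 0) [+x clear] — {P9}
2. P7@(1, 0) [+y clear] — {P7, P9}
3. P4@(0, 1) [-x clear] — {P4, P7, P9}
4. P2@(-1, 1) [+y clear] — {P2, P4, P7, P9}
5. P5@(1, 1) [+x clear] — {P2, P4, P5, P7, P9}
6. P12@(2, 1) [+x clear] — {P12, P2, P4, P5, P7, P9}
7. P1@(2, -1) — no placed neighbour ⇒ disconnected

Invalid at step 7 (disconnected)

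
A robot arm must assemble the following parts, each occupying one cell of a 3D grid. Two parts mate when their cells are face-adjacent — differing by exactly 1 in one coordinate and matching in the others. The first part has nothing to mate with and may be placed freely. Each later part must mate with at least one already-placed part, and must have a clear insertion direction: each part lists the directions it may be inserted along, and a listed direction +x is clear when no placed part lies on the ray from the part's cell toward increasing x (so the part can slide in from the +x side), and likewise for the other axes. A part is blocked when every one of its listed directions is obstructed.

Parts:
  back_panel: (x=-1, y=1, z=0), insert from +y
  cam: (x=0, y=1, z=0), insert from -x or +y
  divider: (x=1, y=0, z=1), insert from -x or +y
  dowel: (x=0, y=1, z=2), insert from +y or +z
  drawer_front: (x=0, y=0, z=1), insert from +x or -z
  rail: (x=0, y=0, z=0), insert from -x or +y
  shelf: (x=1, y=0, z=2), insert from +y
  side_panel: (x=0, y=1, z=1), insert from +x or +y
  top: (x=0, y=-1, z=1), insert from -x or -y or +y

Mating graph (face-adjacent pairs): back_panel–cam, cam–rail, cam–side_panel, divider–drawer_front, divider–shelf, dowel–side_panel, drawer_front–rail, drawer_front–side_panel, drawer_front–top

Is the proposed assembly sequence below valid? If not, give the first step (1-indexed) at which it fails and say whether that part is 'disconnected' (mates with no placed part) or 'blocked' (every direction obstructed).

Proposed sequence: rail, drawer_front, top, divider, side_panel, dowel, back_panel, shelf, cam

1. rail@(0, 0, 0) [-x clear] — {rail}
2. drawer_front@(0, 0, 1) [+x clear] — {drawer_front, rail}
3. top@(0, -1, 1) [-x clear] — {drawer_front, rail, top}
4. divider@(1, 0, 1) [+y clear] — {divider, drawer_front, rail, top}
5. side_panel@(0, 1, 1) [+x clear] — {divider, drawer_front, rail, side_panel, top}
6. dowel@(0, 1, 2) [+y clear] — {divider, dowel, drawer_front, rail, side_panel, top}
7. back_panel@(-1, 1, 0) — no placed neighbour ⇒ disconnected

Invalid at step 7 (disconnected)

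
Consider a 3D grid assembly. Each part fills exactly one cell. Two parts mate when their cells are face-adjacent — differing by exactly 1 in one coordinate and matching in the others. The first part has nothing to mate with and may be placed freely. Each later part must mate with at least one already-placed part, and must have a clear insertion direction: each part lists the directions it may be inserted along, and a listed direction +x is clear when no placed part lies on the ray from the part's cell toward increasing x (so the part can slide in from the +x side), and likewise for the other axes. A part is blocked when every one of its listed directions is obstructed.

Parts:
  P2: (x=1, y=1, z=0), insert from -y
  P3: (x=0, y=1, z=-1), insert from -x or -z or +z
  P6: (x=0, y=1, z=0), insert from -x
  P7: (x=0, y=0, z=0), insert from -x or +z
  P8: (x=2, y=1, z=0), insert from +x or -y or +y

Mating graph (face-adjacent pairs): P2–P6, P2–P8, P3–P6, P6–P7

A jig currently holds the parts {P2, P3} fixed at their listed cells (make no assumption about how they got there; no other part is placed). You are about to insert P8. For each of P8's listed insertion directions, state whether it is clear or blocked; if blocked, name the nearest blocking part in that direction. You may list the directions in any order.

+x: ray from P8(2, 1, 0) has no placed part ⇒ clear
-y: ray from P8(2, 1, 0) has no placed part ⇒ clear
+y: ray from P8(2, 1, 0) has no placed part ⇒ clear

+x: clear; +y: clear; -y: clear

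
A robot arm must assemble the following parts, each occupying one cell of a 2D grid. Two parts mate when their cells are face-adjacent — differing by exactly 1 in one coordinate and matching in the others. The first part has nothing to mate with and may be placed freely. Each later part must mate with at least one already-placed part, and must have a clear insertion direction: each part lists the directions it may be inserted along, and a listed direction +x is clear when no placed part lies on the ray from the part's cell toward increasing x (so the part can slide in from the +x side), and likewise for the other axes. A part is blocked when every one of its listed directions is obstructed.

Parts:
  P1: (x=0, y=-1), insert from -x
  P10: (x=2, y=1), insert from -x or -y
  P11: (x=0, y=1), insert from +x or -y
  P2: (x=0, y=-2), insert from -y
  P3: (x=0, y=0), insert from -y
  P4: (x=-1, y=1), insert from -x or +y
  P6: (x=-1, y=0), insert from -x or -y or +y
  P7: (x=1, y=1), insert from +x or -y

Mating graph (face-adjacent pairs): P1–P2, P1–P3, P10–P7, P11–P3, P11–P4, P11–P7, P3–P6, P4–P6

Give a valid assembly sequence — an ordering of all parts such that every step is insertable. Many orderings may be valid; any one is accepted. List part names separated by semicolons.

1. P4@(-1, 1) [-x clear] — {P4}
2. P6@(-1, 0) [-x clear] — {P4, P6}
3. P3@(0, 0) [-y clear] — {P3, P4, P6}
4. P1@(0, -1) [-x clear] — {P1, P3, P4, P6}
5. P2@(0, -2) [-y clear] — {P1, P2, P3, P4, P6}
6. P11@(0, 1) [+x clear] — {P1, P11, P2, P3, P4, P6}
7. P7@(1, 1) [+x clear] — {P1, P11, P2, P3, P4, P6, P7}
8. P10@(2, 1) [-y clear] — {P1, P10, P11, P2, P3, P4, P6, P7}

P4; P6; P3; P1; P2; P11; P7; P10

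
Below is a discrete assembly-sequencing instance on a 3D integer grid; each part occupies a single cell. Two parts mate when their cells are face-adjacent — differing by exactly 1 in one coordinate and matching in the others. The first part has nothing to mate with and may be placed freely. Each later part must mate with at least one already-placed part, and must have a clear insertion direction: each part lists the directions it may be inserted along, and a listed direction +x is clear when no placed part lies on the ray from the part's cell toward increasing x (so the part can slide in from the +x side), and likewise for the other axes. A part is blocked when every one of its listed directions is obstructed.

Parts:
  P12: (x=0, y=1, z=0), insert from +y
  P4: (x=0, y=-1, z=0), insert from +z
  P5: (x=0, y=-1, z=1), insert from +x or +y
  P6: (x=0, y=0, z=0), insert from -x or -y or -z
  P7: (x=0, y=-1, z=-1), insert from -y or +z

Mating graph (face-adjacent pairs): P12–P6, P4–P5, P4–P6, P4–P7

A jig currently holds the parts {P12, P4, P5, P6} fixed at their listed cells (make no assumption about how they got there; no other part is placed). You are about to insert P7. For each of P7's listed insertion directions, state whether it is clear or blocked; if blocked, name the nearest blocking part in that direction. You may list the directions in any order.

+z: blocked by P4; -y: clear

-y: ray from P7(0, -1, -1) has no placed part ⇒ clear
+z: nearest on ray is P4@(0, -1, 0) ⇒ blocked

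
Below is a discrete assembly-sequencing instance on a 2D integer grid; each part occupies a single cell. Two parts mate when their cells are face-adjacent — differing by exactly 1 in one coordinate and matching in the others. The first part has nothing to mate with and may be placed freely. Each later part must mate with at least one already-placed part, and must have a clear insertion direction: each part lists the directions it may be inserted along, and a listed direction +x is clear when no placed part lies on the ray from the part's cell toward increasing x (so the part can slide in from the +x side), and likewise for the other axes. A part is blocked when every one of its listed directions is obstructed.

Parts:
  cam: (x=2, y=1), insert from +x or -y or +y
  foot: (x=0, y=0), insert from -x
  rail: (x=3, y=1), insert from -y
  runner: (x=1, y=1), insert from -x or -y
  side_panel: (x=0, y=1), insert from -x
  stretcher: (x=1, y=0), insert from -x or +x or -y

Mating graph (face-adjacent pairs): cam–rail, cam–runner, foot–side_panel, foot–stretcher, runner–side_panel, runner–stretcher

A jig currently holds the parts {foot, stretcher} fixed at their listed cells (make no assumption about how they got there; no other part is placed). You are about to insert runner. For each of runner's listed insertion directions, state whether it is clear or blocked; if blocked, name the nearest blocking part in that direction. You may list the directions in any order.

-x: clear; -y: blocked by stretcher

-x: ray from runner(1, 1) has no placed part ⇒ clear
-y: nearest on ray is stretcher@(1, 0) ⇒ blocked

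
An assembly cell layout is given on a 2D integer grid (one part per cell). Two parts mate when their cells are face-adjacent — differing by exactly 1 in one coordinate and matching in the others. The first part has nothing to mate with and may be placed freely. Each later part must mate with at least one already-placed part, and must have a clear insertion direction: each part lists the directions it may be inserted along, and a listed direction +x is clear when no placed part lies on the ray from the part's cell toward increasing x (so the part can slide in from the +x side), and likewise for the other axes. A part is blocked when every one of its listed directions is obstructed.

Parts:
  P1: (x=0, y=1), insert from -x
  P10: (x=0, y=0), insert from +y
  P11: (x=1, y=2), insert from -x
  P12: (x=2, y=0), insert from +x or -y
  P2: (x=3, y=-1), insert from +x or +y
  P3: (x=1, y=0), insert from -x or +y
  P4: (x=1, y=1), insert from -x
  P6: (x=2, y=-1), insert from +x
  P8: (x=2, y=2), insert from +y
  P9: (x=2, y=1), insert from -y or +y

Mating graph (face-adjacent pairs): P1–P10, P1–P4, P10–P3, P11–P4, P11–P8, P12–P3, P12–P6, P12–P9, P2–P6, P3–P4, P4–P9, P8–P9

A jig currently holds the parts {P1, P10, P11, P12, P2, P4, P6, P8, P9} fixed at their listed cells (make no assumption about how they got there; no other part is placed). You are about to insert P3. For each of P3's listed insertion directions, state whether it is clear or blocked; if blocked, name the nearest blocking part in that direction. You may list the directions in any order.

-x: nearest on ray is P10@(0, 0) ⇒ blocked
+y: nearest on ray is P4@(1, 1) ⇒ blocked

+y: blocked by P4; -x: blocked by P10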